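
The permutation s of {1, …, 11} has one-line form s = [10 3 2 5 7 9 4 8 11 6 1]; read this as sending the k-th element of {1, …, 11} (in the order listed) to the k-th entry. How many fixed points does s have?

The fixed points (elements with s(x) = x) are {8}, so there is 1.

1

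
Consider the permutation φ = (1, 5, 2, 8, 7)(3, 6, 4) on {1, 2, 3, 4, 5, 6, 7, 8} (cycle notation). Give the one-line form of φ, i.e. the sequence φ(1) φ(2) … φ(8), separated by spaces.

Reading each image from the cycles: 1↦5, 2↦8, 3↦6, 4↦3, 5↦2, 6↦4, 7↦1, 8↦7.
Listing these in domain order gives 5 8 6 3 2 4 1 7.

5 8 6 3 2 4 1 7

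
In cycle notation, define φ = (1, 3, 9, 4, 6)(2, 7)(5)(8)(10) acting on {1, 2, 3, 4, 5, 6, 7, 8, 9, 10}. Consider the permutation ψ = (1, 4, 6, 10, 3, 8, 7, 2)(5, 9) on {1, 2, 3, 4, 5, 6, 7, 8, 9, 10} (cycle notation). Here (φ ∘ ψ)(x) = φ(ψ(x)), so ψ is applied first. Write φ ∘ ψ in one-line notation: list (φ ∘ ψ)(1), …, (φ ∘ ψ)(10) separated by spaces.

6 3 8 1 4 10 7 2 5 9

For each element, apply ψ then φ: 1 → 4 → 6; 2 → 1 → 3; 3 → 8 → 8; 4 → 6 → 1; 5 → 9 → 4; 6 → 10 → 10; 7 → 2 → 7; 8 → 7 → 2; 9 → 5 → 5; 10 → 3 → 9.
Collecting the images, φ ∘ ψ = [6 3 8 1 4 10 7 2 5 9].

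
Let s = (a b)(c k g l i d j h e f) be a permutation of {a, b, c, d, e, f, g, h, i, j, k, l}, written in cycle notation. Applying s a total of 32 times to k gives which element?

k lies in the 10-cycle (c k g l i d j h e f).
Powers repeat with period 10 on this cycle, and 32 mod 10 = 2, so s^32(k) = s^2(k).
Advancing 2 steps from k: k → g → l.

l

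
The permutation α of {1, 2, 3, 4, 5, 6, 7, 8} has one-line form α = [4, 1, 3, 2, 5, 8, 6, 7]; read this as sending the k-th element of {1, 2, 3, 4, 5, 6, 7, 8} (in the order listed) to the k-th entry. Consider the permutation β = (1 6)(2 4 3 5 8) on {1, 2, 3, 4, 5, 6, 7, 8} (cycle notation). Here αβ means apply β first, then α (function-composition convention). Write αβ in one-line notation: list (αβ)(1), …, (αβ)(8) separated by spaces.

(αβ)(x) = α(β(x)). Computing each image: α(β(1)) = α(6) = 8, α(β(2)) = α(4) = 2, α(β(3)) = α(5) = 5, α(β(4)) = α(3) = 3, α(β(5)) = α(8) = 7, α(β(6)) = α(1) = 4, α(β(7)) = α(7) = 6, α(β(8)) = α(2) = 1.
Hence αβ = [8 2 5 3 7 4 6 1].

8 2 5 3 7 4 6 1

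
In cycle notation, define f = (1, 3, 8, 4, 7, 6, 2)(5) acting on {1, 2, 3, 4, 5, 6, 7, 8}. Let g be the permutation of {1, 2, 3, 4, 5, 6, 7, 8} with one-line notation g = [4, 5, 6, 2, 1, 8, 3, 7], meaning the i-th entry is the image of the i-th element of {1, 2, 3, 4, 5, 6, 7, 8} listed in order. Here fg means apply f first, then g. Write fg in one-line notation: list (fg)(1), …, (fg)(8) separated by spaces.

6 4 7 3 1 5 8 2

(fg)(x) = g(f(x)). Computing each image: g(f(1)) = g(3) = 6, g(f(2)) = g(1) = 4, g(f(3)) = g(8) = 7, g(f(4)) = g(7) = 3, g(f(5)) = g(5) = 1, g(f(6)) = g(2) = 5, g(f(7)) = g(6) = 8, g(f(8)) = g(4) = 2.
Hence fg = [6 4 7 3 1 5 8 2].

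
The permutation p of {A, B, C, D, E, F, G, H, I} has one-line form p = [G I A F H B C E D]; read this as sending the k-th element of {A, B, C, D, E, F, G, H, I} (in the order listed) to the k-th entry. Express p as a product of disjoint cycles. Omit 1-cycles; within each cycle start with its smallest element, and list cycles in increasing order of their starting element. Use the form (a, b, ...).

(A, G, C)(B, I, D, F)(E, H)

Iterating p from A gives A → G → C → A; that is the 3-cycle (A, G, C).
Repeating from the next unused element and collecting all non-trivial cycles gives (A, G, C)(B, I, D, F)(E, H).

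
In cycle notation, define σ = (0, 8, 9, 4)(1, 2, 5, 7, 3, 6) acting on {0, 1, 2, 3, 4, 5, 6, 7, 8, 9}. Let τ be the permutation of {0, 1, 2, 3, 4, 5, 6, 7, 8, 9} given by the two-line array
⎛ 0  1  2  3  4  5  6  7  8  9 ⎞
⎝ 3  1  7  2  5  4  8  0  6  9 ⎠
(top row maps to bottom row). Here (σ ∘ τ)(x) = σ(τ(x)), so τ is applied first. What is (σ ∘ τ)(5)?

0

(σ ∘ τ)(5) = σ(τ(5)). τ(5) = 4, then σ(4) = 0. So (σ ∘ τ)(5) = 0.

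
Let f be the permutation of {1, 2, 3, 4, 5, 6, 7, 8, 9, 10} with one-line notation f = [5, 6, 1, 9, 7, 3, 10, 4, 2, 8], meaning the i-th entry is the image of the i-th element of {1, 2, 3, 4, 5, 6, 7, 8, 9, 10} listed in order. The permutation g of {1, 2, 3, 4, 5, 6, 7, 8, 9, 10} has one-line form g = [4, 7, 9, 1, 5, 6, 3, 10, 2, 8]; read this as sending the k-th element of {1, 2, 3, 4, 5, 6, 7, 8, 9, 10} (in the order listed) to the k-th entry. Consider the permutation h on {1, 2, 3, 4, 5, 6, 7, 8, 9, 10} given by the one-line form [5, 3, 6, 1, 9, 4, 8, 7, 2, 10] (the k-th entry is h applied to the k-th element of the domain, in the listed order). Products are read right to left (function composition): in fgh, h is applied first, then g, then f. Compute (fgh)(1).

Chase 1: h(1) = 5; g(5) = 5; f(5) = 7. Hence (fgh)(1) = 7.

7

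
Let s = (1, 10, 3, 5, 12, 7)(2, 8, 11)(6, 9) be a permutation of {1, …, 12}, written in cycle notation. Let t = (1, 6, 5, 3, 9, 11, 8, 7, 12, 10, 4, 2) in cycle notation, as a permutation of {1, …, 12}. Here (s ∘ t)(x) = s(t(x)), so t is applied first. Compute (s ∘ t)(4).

8

t(4) = 2, then s(2) = 8; composing gives (s ∘ t)(4) = 8.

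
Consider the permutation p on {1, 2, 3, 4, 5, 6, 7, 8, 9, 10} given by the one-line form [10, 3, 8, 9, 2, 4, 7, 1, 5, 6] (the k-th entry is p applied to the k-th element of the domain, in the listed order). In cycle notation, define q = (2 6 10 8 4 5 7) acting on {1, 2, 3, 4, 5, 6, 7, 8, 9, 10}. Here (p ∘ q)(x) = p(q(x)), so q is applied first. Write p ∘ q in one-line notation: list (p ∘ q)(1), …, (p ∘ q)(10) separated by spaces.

For each element, apply q then p: 1 → 1 → 10; 2 → 6 → 4; 3 → 3 → 8; 4 → 5 → 2; 5 → 7 → 7; 6 → 10 → 6; 7 → 2 → 3; 8 → 4 → 9; 9 → 9 → 5; 10 → 8 → 1.
Collecting the images, p ∘ q = [10 4 8 2 7 6 3 9 5 1].

10 4 8 2 7 6 3 9 5 1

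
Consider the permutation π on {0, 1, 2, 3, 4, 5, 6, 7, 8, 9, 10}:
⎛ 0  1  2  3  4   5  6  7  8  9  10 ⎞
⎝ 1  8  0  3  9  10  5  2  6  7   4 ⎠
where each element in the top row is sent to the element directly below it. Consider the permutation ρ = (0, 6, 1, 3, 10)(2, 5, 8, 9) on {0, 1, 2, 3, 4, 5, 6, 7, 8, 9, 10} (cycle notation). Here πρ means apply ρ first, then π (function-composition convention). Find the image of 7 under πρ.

2

First apply ρ: ρ(7) = 7, then π(7) = 2. Thus (πρ)(7) = 2.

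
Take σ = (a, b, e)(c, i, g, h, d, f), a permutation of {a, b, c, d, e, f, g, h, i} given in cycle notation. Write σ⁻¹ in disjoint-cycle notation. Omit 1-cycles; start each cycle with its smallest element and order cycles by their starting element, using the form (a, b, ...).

If σ sends a → b within a cycle, σ⁻¹ sends b → a; equivalently, reverse each cycle.
After reversing and putting each cycle's least element first, σ⁻¹ = (a, e, b)(c, f, d, h, g, i).

(a, e, b)(c, f, d, h, g, i)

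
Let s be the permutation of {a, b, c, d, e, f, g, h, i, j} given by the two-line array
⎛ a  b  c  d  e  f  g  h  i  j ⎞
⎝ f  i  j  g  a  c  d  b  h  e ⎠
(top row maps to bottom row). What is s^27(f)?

Tracing f → c → … returns to f after 5 steps, so f lies in a 5-cycle (a f c j e).
Since the cycle has length 5, s^27 acts on it the same as s^2 (27 mod 5 = 2).
Advancing 2 steps from f: f → c → j.

j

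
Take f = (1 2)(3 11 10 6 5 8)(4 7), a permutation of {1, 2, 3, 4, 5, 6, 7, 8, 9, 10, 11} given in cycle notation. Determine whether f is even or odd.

odd

The cycle lengths are 6, 2, 2, 1.
A cycle is odd iff its length is even; f has 3 even-length cycles, so sgn(f) = (−1)^3 and f is odd.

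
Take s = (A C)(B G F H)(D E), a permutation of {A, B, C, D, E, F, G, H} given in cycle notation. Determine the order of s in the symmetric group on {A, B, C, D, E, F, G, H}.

4

The cycle type of s is (4, 2, 2).
The order is lcm(4, 2, 2) = 4.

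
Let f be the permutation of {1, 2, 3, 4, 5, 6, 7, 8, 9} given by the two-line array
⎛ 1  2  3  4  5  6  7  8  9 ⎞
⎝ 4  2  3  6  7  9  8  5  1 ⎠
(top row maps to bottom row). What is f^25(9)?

1

Tracing 9 → 1 → … returns to 9 after 4 steps, so 9 lies in a 4-cycle (1 4 6 9).
On a 4-cycle, f^4 is the identity, so f^25 = f^1 there (25 ≡ 1 mod 4).
Stepping 1 place around the cycle: 9 → 1.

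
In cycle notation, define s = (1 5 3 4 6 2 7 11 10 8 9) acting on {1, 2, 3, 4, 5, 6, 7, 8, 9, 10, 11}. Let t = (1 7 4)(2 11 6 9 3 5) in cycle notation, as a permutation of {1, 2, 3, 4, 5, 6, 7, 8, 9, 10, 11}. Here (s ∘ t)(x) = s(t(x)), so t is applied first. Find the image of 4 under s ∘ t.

(s ∘ t)(4) = s(t(4)). t(4) = 1, then s(1) = 5. So (s ∘ t)(4) = 5.

5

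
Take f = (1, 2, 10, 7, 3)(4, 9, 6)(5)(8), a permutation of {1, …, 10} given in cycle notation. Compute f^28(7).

7 lies in the 5-cycle (1, 2, 10, 7, 3).
Powers repeat with period 5 on this cycle, and 28 mod 5 = 3, so f^28(7) = f^3(7).
Advancing 3 steps from 7: 7 → 3 → 1 → 2.

2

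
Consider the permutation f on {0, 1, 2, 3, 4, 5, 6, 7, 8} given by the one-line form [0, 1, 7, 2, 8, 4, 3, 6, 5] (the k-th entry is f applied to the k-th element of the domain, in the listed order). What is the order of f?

12

The disjoint-cycle form of f has cycle lengths 4, 3, 1, 1.
The order is lcm(4, 3) = 12.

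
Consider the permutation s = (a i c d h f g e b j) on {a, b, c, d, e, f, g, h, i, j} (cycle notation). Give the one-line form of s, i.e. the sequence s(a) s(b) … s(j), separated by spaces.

Each element maps to the next entry in its cycle (wrapping to the front): a→i, b→j, c→d, d→h, e→b, f→g, g→e, h→f, i→c, j→a.
So the one-line form is i j d h b g e f c a.

i j d h b g e f c a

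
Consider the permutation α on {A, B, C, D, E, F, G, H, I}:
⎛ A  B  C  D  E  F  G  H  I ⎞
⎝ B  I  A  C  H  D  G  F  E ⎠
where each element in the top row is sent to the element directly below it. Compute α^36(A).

H

Tracing A → B → … returns to A after 8 steps, so A lies in an 8-cycle (A, B, I, E, H, F, D, C).
On an 8-cycle, α^8 is the identity, so α^36 = α^4 there (36 ≡ 4 mod 8).
Advancing 4 steps from A: A → B → I → E → H.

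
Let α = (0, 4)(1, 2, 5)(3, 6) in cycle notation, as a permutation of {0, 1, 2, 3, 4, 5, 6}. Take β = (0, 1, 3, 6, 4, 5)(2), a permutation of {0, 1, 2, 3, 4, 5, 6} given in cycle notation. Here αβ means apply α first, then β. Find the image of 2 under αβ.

0

(αβ)(2) = β(α(2)). α(2) = 5, then β(5) = 0. So (αβ)(2) = 0.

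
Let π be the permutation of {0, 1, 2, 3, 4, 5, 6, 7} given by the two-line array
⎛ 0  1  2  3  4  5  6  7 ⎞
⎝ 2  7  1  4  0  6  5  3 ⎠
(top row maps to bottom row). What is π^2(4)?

Tracing 4 → 0 → … returns to 4 after 6 steps, so 4 lies in a 6-cycle (0, 2, 1, 7, 3, 4).
Stepping 2 places around the cycle: 4 → 0 → 2.

2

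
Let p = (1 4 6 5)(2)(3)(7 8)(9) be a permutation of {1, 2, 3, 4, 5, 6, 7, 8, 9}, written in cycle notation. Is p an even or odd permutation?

even

The cycle lengths are 4, 2, 1, 1, 1.
A cycle is odd iff its length is even; p has 2 even-length cycles, so sgn(p) = (−1)^2 and p is even.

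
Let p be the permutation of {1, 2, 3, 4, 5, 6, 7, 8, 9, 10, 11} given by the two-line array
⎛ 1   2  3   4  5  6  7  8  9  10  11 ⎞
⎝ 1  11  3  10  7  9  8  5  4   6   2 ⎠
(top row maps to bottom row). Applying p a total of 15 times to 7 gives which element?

7

Tracing 7 → 8 → … returns to 7 after 3 steps, so 7 lies in a 3-cycle (5 7 8).
Powers repeat with period 3 on this cycle, and 15 mod 3 = 0, so p^15(7) = p^0(7).
So p^15(7) = 7.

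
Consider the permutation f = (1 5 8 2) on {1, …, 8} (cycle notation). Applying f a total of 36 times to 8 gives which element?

8

8 lies in the 4-cycle (1 5 8 2).
Since the cycle has length 4, f^36 acts on it the same as f^0 (36 mod 4 = 0).
So f^36(8) = 8.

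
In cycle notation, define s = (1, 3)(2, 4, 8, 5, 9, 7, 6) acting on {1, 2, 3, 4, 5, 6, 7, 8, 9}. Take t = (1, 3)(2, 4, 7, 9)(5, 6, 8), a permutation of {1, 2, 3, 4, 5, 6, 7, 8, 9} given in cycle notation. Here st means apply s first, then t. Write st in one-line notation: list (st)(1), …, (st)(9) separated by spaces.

1 7 3 5 2 4 8 6 9

(st)(x) = t(s(x)). Computing each image: t(s(1)) = t(3) = 1, t(s(2)) = t(4) = 7, t(s(3)) = t(1) = 3, t(s(4)) = t(8) = 5, t(s(5)) = t(9) = 2, t(s(6)) = t(2) = 4, t(s(7)) = t(6) = 8, t(s(8)) = t(5) = 6, t(s(9)) = t(7) = 9.
Hence st = [1 7 3 5 2 4 8 6 9].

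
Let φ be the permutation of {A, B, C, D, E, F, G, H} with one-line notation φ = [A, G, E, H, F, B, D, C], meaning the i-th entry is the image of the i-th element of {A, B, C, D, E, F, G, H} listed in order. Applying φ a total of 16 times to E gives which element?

B

Tracing E → F → … returns to E after 7 steps, so E lies in a 7-cycle (B G D H C E F).
Since the cycle has length 7, φ^16 acts on it the same as φ^2 (16 mod 7 = 2).
Stepping 2 places around the cycle: E → F → B.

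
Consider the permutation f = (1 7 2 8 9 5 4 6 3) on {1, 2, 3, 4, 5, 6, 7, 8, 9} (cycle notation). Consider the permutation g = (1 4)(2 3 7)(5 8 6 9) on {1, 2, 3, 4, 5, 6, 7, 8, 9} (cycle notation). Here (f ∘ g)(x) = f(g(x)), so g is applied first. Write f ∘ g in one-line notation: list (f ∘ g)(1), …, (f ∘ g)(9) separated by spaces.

(f ∘ g)(x) = f(g(x)). Computing each image: f(g(1)) = f(4) = 6, f(g(2)) = f(3) = 1, f(g(3)) = f(7) = 2, f(g(4)) = f(1) = 7, f(g(5)) = f(8) = 9, f(g(6)) = f(9) = 5, f(g(7)) = f(2) = 8, f(g(8)) = f(6) = 3, f(g(9)) = f(5) = 4.
Hence f ∘ g = [6 1 2 7 9 5 8 3 4].

6 1 2 7 9 5 8 3 4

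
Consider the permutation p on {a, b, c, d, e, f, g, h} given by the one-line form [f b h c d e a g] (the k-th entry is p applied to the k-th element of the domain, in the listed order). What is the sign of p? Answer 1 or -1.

1

In disjoint-cycle form the cycle lengths are 7, 1.
A cycle is odd iff its length is even; p has 0 even-length cycles, so sgn(p) = (−1)^0 and p is even.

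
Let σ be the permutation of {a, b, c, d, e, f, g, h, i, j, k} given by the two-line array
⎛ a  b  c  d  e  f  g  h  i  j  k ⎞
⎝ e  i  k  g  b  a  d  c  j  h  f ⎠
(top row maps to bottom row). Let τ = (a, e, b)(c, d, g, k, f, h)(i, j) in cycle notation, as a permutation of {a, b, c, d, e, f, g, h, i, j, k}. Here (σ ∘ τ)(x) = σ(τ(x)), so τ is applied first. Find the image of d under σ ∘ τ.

d

First apply τ: τ(d) = g, then σ(g) = d. Thus (σ ∘ τ)(d) = d.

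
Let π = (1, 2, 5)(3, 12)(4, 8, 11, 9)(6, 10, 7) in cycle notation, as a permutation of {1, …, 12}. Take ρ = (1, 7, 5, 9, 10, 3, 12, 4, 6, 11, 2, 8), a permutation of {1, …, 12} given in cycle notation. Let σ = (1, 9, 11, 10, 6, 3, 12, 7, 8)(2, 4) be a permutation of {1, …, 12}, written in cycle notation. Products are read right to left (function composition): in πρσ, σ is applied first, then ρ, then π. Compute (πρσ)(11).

Apply the permutations in order: σ(11) = 10, then ρ(10) = 3, then π(3) = 12. So (πρσ)(11) = 12.

12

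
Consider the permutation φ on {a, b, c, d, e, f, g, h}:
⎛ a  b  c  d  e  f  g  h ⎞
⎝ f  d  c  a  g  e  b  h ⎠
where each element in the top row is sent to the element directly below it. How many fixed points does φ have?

The fixed points (elements with φ(x) = x) are {c, h}, so there are 2.

2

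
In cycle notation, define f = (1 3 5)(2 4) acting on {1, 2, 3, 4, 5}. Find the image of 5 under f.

1

Within (1 3 5), 5 ↦ 1.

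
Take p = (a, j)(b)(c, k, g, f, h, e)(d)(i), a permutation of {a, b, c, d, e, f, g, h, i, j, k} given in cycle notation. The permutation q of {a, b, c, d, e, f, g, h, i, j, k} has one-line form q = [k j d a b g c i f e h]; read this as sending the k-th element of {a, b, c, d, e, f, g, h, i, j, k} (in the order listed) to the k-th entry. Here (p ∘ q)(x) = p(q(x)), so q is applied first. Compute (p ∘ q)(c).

q(c) = d, then p(d) = d; composing gives (p ∘ q)(c) = d.

d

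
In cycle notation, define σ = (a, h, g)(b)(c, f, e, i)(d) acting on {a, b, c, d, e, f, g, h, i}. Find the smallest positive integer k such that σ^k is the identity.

The disjoint cycles have lengths 4, 3, 1, 1.
The order is lcm(4, 3) = 12.

12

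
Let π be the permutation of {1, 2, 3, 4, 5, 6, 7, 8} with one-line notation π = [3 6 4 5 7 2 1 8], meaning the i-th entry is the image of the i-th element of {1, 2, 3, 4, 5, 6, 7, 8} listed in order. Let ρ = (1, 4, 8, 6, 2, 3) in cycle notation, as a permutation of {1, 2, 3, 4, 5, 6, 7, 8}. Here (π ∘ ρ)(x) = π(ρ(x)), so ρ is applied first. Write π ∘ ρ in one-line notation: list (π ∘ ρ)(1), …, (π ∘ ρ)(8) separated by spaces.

5 4 3 8 7 6 1 2

Chase each element through ρ then π: 1 → 4 → 5; 2 → 3 → 4; 3 → 1 → 3; 4 → 8 → 8; 5 → 5 → 7; 6 → 2 → 6; 7 → 7 → 1; 8 → 6 → 2.
Collecting the images, π ∘ ρ = [5 4 3 8 7 6 1 2].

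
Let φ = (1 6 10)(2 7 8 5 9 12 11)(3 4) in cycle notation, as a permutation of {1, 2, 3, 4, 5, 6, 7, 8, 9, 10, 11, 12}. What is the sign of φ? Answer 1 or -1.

-1

The cycle lengths are 7, 3, 2.
A cycle of length ℓ contributes ℓ−1 transpositions, so φ is a product of 6 + 2 + 1 = 9 transpositions — odd.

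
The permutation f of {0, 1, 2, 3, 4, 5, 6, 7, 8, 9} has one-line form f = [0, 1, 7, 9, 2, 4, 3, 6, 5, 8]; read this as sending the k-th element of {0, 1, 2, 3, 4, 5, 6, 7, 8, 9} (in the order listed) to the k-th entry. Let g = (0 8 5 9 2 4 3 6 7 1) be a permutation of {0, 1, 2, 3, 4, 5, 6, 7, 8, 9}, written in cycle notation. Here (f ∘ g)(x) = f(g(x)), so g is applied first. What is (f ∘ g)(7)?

(f ∘ g)(7) = f(g(7)). g(7) = 1, then f(1) = 1. So (f ∘ g)(7) = 1.

1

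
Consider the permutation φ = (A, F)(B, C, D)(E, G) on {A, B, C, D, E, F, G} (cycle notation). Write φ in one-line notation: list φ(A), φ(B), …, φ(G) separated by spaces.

F C D B G A E

Image by image: A↦F, B↦C, C↦D, D↦B, E↦G, F↦A, G↦E.
So the one-line form is F C D B G A E.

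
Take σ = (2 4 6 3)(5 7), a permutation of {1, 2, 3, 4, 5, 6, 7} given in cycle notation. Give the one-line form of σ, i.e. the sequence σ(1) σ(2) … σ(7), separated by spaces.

1 4 2 6 7 3 5

Image by image: 1→1, 2→4, 3→2, 4→6, 5→7, 6→3, 7→5.
Listing these in domain order gives 1 4 2 6 7 3 5.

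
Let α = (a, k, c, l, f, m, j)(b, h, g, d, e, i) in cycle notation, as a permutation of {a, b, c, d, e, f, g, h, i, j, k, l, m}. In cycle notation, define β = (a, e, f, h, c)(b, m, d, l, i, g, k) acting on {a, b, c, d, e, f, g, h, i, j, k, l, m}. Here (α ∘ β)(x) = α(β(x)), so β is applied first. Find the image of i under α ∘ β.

d

(α ∘ β)(i) = α(β(i)). β(i) = g, then α(g) = d. So (α ∘ β)(i) = d.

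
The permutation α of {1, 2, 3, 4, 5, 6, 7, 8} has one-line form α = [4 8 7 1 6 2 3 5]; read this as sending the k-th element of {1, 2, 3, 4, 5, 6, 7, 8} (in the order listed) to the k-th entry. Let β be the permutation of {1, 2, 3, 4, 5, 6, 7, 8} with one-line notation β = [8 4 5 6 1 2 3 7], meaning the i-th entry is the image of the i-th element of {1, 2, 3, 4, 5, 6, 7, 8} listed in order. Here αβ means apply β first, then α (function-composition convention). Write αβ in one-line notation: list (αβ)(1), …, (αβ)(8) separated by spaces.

5 1 6 2 4 8 7 3

(αβ)(x) = α(β(x)). Computing each image: α(β(1)) = α(8) = 5, α(β(2)) = α(4) = 1, α(β(3)) = α(5) = 6, α(β(4)) = α(6) = 2, α(β(5)) = α(1) = 4, α(β(6)) = α(2) = 8, α(β(7)) = α(3) = 7, α(β(8)) = α(7) = 3.
Hence αβ = [5 1 6 2 4 8 7 3].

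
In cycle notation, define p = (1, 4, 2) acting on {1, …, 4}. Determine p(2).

Within (1, 4, 2), 2 ↦ 1.

1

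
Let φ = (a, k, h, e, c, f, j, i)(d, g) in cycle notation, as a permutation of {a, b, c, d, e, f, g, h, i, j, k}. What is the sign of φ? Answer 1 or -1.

1

The cycle lengths are 8, 2, 1.
A cycle is odd iff its length is even; φ has 2 even-length cycles, so sgn(φ) = (−1)^2 and φ is even.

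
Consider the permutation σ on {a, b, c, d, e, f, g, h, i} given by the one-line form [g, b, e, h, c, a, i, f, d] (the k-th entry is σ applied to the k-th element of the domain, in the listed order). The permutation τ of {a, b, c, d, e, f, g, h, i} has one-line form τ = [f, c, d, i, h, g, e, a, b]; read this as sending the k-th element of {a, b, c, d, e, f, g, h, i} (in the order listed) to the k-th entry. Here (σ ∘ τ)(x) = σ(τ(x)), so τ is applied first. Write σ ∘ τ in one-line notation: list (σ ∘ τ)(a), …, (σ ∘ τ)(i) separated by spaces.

a e h d f i c g b

(σ ∘ τ)(x) = σ(τ(x)). Computing each image: σ(τ(a)) = σ(f) = a, σ(τ(b)) = σ(c) = e, σ(τ(c)) = σ(d) = h, σ(τ(d)) = σ(i) = d, σ(τ(e)) = σ(h) = f, σ(τ(f)) = σ(g) = i, σ(τ(g)) = σ(e) = c, σ(τ(h)) = σ(a) = g, σ(τ(i)) = σ(b) = b.
Hence σ ∘ τ = [a e h d f i c g b].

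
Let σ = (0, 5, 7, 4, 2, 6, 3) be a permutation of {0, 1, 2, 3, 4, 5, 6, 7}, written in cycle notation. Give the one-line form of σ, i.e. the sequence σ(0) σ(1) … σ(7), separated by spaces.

Reading each image from the cycles: 0→5, 1→1, 2→6, 3→0, 4→2, 5→7, 6→3, 7→4.
Listing these in domain order gives 5 1 6 0 2 7 3 4.

5 1 6 0 2 7 3 4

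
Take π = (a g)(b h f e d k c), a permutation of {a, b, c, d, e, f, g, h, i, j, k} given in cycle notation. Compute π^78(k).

k lies in the 7-cycle (b h f e d k c).
Powers repeat with period 7 on this cycle, and 78 mod 7 = 1, so π^78(k) = π^1(k).
Advancing 1 step from k: k → c.

c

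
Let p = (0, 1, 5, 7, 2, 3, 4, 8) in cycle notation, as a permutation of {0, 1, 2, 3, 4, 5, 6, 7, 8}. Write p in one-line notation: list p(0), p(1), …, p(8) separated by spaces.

1 5 3 4 8 7 6 2 0

Image by image: 0↦1, 1↦5, 2↦3, 3↦4, 4↦8, 5↦7, 6↦6, 7↦2, 8↦0.
So the one-line form is 1 5 3 4 8 7 6 2 0.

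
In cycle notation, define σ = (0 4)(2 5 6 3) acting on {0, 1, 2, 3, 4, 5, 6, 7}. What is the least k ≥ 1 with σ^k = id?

4

The disjoint cycles have lengths 4, 2, 1, 1.
The order of σ is the least common multiple of its cycle lengths: lcm(4, 2) = 4.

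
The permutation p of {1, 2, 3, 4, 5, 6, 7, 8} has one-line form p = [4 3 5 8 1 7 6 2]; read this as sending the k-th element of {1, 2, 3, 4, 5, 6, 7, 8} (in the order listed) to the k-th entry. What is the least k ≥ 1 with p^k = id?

Decomposing into disjoint cycles gives cycle lengths 6, 2.
The order is lcm(6, 2) = 6.

6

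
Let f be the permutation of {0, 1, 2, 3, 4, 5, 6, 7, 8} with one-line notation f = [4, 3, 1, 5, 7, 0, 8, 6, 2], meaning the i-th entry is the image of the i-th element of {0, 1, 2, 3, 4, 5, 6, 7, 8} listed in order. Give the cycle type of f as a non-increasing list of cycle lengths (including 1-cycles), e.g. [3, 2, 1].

The disjoint cycles are (0 4 7 6 8 2 1 3 5), with lengths 9 in non-increasing order.

[9]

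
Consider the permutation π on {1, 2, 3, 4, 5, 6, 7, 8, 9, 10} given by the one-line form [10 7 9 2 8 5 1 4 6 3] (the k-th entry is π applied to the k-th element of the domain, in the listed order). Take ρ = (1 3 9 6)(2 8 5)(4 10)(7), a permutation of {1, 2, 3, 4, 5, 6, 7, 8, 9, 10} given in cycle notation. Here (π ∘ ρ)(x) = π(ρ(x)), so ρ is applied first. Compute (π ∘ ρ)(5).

ρ(5) = 2, then π(2) = 7; composing gives (π ∘ ρ)(5) = 7.

7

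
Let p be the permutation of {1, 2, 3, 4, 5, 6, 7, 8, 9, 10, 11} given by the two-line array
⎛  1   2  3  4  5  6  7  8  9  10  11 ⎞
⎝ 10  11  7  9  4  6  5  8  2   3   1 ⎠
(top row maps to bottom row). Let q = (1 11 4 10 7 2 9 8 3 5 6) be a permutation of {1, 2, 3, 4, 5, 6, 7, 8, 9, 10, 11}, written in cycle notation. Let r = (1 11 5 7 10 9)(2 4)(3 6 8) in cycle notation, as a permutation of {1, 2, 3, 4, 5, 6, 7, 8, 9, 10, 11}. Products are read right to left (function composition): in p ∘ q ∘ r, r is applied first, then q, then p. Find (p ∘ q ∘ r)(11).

Chase 11: r(11) = 5; q(5) = 6; p(6) = 6. Hence (p ∘ q ∘ r)(11) = 6.

6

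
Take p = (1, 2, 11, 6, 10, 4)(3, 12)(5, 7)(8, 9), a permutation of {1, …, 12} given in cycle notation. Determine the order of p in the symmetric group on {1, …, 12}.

The disjoint cycles have lengths 6, 2, 2, 2.
Since disjoint cycles commute, ord(p) = lcm(6, 2, 2, 2) = 6.

6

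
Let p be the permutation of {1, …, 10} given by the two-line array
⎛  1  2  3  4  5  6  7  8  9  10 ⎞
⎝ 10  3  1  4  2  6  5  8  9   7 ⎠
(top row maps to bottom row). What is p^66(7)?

Tracing 7 → 5 → … returns to 7 after 6 steps, so 7 lies in a 6-cycle (1, 10, 7, 5, 2, 3).
On a 6-cycle, p^6 is the identity, so p^66 = p^0 there (66 ≡ 0 mod 6).
So p^66(7) = 7.

7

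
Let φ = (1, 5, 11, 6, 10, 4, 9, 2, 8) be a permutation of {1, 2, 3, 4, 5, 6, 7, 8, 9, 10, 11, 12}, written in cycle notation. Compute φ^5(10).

10 lies in the 9-cycle (1, 5, 11, 6, 10, 4, 9, 2, 8).
Stepping 5 places around the cycle: 10 → 4 → 9 → 2 → 8 → 1.

1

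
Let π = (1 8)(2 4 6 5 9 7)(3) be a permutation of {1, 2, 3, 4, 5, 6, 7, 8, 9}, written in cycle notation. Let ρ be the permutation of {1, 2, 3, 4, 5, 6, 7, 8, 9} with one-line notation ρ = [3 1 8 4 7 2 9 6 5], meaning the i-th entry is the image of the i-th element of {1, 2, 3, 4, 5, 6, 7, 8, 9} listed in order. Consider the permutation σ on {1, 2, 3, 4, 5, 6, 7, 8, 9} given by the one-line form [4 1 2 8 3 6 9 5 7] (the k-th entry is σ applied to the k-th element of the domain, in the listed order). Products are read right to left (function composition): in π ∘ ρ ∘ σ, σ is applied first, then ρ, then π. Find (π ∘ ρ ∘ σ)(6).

4

(π ∘ ρ ∘ σ)(6) = π(ρ(σ(6))). σ(6) = 6, then ρ(6) = 2, then π(2) = 4, so the result is 4.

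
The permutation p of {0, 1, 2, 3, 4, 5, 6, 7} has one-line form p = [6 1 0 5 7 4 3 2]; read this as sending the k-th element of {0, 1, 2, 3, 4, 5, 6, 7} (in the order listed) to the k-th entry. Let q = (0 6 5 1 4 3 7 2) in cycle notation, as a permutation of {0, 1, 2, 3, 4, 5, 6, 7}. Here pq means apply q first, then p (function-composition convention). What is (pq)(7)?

First apply q: q(7) = 2, then p(2) = 0. Thus (pq)(7) = 0.

0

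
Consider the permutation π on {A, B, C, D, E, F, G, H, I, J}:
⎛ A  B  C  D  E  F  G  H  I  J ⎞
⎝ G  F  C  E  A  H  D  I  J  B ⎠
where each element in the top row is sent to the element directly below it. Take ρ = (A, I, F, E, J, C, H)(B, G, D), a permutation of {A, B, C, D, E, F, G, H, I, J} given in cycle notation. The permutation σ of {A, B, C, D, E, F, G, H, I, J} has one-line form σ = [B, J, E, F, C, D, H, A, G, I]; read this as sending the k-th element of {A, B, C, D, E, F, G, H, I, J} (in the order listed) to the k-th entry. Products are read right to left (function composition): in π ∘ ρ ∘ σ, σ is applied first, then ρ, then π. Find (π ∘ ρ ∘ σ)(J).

Apply the permutations in order: σ(J) = I, then ρ(I) = F, then π(F) = H. So (π ∘ ρ ∘ σ)(J) = H.

H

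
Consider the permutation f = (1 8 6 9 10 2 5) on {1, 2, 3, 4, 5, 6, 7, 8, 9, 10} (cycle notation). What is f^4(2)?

2 lies in the 7-cycle (1 8 6 9 10 2 5).
Stepping 4 places around the cycle: 2 → 5 → 1 → 8 → 6.

6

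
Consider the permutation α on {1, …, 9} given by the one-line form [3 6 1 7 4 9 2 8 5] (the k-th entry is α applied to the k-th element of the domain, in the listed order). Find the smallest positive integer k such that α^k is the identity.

Decomposing into disjoint cycles gives cycle lengths 6, 2, 1.
Since disjoint cycles commute, ord(α) = lcm(6, 2) = 6.

6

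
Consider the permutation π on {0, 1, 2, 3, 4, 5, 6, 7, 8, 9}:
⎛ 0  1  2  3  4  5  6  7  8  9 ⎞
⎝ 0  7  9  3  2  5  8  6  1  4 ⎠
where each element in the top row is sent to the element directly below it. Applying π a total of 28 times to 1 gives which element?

1

Tracing 1 → 7 → … returns to 1 after 4 steps, so 1 lies in a 4-cycle (1, 7, 6, 8).
Powers repeat with period 4 on this cycle, and 28 mod 4 = 0, so π^28(1) = π^0(1).
So π^28(1) = 1.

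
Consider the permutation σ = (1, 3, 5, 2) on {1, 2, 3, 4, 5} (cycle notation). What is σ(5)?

Within (1, 3, 5, 2), 5 ↦ 2.

2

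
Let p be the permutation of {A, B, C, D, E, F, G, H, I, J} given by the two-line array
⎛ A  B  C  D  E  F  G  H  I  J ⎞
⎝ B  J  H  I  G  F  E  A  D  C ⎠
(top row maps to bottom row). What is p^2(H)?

Tracing H → A → … returns to H after 5 steps, so H lies in a 5-cycle (A B J C H).
Stepping 2 places around the cycle: H → A → B.

B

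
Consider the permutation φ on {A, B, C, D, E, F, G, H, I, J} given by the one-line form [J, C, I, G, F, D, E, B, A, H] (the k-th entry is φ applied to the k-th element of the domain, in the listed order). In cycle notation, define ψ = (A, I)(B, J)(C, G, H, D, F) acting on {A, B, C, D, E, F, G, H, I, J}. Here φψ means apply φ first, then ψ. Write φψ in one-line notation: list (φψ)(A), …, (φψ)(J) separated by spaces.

B G A H C F E J I D

Chase each element through φ then ψ: A → J → B; B → C → G; C → I → A; D → G → H; E → F → C; F → D → F; G → E → E; H → B → J; I → A → I; J → H → D.
Collecting the images, φψ = [B G A H C F E J I D].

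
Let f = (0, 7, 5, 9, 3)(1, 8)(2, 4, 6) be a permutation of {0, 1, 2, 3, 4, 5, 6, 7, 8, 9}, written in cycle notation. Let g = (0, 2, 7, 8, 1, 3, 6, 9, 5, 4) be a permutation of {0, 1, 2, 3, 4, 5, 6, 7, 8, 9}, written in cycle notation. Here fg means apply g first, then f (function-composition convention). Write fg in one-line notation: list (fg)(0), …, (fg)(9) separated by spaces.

4 0 5 2 7 6 3 1 8 9

Chase each element through g then f: 0 → 2 → 4; 1 → 3 → 0; 2 → 7 → 5; 3 → 6 → 2; 4 → 0 → 7; 5 → 4 → 6; 6 → 9 → 3; 7 → 8 → 1; 8 → 1 → 8; 9 → 5 → 9.
So fg in one-line form is 4 0 5 2 7 6 3 1 8 9.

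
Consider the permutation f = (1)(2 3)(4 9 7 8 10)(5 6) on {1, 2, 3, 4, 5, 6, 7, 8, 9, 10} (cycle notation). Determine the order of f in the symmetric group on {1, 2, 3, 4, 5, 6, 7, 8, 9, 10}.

10

The cycle type of f is (5, 2, 2, 1).
The order of f is the least common multiple of its cycle lengths: lcm(5, 2, 2) = 10.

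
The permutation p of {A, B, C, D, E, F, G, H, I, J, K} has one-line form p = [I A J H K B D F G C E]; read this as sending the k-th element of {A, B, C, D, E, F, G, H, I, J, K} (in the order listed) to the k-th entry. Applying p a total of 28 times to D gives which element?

D

Tracing D → H → … returns to D after 7 steps, so D lies in a 7-cycle (A, I, G, D, H, F, B).
Powers repeat with period 7 on this cycle, and 28 mod 7 = 0, so p^28(D) = p^0(D).
So p^28(D) = D.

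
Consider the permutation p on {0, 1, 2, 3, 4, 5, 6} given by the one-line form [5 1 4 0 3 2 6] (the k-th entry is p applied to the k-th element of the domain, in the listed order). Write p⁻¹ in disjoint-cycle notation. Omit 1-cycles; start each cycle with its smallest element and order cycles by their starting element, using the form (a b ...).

First write p in disjoint cycles: (0 5 2 4 3).
The inverse reverses every cycle; in canonical form, p⁻¹ = (0 3 4 2 5).

(0 3 4 2 5)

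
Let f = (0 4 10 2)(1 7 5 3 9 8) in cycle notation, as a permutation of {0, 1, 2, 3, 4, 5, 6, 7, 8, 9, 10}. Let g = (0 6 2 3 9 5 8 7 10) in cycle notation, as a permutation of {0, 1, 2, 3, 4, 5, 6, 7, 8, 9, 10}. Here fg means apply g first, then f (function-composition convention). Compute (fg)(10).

g(10) = 0, then f(0) = 4; composing gives (fg)(10) = 4.

4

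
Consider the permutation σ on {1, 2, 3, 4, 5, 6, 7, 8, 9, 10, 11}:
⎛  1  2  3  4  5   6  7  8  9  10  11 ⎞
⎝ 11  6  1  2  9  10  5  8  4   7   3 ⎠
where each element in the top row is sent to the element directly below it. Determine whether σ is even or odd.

even

In disjoint-cycle form the cycle lengths are 7, 3, 1.
A cycle is odd iff its length is even; σ has 0 even-length cycles, so sgn(σ) = (−1)^0 and σ is even.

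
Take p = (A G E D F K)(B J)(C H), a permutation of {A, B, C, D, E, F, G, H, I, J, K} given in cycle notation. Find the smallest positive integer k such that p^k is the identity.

The disjoint cycles have lengths 6, 2, 2, 1.
Since disjoint cycles commute, ord(p) = lcm(6, 2, 2) = 6.

6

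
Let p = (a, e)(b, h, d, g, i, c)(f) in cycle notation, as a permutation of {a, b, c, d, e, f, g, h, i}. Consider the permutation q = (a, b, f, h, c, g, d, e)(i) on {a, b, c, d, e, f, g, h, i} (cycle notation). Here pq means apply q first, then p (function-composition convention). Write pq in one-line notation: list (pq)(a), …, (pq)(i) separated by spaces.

h f i a e d g b c

For each element, apply q then p: a → b → h; b → f → f; c → g → i; d → e → a; e → a → e; f → h → d; g → d → g; h → c → b; i → i → c.
Collecting the images, pq = [h f i a e d g b c].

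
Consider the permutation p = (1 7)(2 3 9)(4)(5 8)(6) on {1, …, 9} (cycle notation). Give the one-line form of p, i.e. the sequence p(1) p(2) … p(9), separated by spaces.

Reading each image from the cycles: 1→7, 2→3, 3→9, 4→4, 5→8, 6→6, 7→1, 8→5, 9→2.
Listing these in domain order gives 7 3 9 4 8 6 1 5 2.

7 3 9 4 8 6 1 5 2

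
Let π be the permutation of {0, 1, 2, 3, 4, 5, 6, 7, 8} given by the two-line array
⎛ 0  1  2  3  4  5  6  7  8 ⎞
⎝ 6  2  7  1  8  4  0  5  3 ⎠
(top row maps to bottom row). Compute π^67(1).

4

Tracing 1 → 2 → … returns to 1 after 7 steps, so 1 lies in a 7-cycle (1, 2, 7, 5, 4, 8, 3).
Powers repeat with period 7 on this cycle, and 67 mod 7 = 4, so π^67(1) = π^4(1).
Stepping 4 places around the cycle: 1 → 2 → 7 → 5 → 4.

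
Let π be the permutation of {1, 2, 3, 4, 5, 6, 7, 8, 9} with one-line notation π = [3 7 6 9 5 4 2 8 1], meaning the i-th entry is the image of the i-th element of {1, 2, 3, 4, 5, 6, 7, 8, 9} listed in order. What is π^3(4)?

3

Tracing 4 → 9 → … returns to 4 after 5 steps, so 4 lies in a 5-cycle (1 3 6 4 9).
Advancing 3 steps from 4: 4 → 9 → 1 → 3.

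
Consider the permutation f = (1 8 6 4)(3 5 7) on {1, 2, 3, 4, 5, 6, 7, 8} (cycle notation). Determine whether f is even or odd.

odd

The cycle lengths are 4, 3, 1.
A cycle is odd iff its length is even; f has 1 even-length cycle, so sgn(f) = (−1)^1 and f is odd.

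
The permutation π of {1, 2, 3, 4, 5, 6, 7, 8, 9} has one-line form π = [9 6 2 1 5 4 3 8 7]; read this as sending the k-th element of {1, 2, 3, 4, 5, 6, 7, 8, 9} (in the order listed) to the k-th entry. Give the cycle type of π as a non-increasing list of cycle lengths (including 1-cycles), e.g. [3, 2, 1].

[7, 1, 1]

The disjoint cycles are (1 9 7 3 2 6 4)(5)(8), with lengths 7, 1, 1 in non-increasing order.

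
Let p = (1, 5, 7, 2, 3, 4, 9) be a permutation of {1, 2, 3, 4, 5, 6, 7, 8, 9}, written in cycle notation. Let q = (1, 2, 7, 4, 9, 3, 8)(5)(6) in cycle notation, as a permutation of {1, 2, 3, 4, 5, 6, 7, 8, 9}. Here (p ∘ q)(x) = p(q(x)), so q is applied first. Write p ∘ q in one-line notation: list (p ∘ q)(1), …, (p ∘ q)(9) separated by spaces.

3 2 8 1 7 6 9 5 4

For each element, apply q then p: 1 → 2 → 3; 2 → 7 → 2; 3 → 8 → 8; 4 → 9 → 1; 5 → 5 → 7; 6 → 6 → 6; 7 → 4 → 9; 8 → 1 → 5; 9 → 3 → 4.
So p ∘ q in one-line form is 3 2 8 1 7 6 9 5 4.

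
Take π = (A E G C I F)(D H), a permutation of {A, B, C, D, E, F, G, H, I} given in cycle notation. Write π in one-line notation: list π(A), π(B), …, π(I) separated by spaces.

E B I H G A C D F

Each element maps to the next entry in its cycle (wrapping to the front): A→E, B→B, C→I, D→H, E→G, F→A, G→C, H→D, I→F.
Listing these in domain order gives E B I H G A C D F.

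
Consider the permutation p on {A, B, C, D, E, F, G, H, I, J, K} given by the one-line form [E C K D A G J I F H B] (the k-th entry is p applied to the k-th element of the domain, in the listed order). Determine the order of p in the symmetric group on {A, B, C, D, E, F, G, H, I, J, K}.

30

Decomposing into disjoint cycles gives cycle lengths 5, 3, 2, 1.
The order is lcm(5, 3, 2) = 30.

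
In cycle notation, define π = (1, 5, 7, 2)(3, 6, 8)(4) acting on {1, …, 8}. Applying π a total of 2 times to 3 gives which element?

8

3 lies in the 3-cycle (3, 6, 8).
Stepping 2 places around the cycle: 3 → 6 → 8.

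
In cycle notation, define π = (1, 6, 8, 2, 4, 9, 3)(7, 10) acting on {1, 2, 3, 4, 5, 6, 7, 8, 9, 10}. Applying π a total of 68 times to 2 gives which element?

2 lies in the 7-cycle (1, 6, 8, 2, 4, 9, 3).
Powers repeat with period 7 on this cycle, and 68 mod 7 = 5, so π^68(2) = π^5(2).
Stepping 5 places around the cycle: 2 → 4 → 9 → 3 → 1 → 6.

6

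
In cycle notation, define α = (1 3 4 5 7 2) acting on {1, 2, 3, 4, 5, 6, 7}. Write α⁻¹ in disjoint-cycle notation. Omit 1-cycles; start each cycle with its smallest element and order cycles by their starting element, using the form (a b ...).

(1 2 7 5 4 3)

If α sends a → b within a cycle, α⁻¹ sends b → a; equivalently, reverse each cycle.
After reversing and putting each cycle's least element first, α⁻¹ = (1 2 7 5 4 3).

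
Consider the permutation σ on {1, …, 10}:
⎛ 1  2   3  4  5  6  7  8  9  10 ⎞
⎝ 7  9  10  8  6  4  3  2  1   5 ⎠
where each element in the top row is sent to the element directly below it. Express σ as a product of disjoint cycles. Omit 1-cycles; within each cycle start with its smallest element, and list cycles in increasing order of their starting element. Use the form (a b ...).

Start at 1 and follow images: 1 → 7 → 3 → 10 → 5 → 6 → 4 → 8 → 2 → 9 → 1, giving the cycle (1 7 3 10 5 6 4 8 2 9).
Continuing from each remaining unvisited element yields (1 7 3 10 5 6 4 8 2 9).

(1 7 3 10 5 6 4 8 2 9)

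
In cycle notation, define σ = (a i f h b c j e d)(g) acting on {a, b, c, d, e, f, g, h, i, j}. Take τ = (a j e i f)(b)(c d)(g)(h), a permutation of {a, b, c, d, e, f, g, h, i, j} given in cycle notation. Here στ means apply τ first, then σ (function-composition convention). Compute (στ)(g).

g

(στ)(g) = σ(τ(g)). τ(g) = g, then σ(g) = g. So (στ)(g) = g.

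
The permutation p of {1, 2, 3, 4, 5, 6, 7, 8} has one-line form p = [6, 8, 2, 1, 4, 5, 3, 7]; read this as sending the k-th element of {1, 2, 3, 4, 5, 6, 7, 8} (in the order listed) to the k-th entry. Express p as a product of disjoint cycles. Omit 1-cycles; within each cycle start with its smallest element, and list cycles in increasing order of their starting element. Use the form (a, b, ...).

From 1: 1 → 6 → 5 → 4 → 1, closing the cycle (1, 6, 5, 4).
Continuing from each remaining unvisited element yields (1, 6, 5, 4)(2, 8, 7, 3).

(1, 6, 5, 4)(2, 8, 7, 3)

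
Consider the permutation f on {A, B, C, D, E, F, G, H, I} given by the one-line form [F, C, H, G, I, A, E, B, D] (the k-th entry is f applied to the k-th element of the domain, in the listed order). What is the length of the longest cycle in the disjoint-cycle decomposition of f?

4

Decomposing into disjoint cycles gives (A F)(B C H)(D G E I); the longest has length 4.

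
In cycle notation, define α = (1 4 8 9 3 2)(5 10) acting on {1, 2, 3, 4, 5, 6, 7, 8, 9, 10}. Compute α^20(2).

4

2 lies in the 6-cycle (1 4 8 9 3 2).
Since the cycle has length 6, α^20 acts on it the same as α^2 (20 mod 6 = 2).
Advancing 2 steps from 2: 2 → 1 → 4.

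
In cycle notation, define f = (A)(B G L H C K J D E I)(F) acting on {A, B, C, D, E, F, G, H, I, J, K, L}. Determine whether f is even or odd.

The cycle lengths are 10, 1, 1.
A cycle of length ℓ contributes ℓ−1 transpositions, so f is a product of 9 transpositions — odd.

odd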